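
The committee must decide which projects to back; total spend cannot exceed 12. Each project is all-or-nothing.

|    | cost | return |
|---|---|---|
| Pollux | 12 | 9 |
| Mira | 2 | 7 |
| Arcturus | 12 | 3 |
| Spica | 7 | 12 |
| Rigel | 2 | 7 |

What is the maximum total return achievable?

Treat it as a binary knapsack problem.
Allowing fractional choices, the relaxed optimum would be about 26.8, but projects are indivisible.
Mira + Spica + Rigel: cost 2 + 7 + 2 = 11 ≤ 12, return 7 + 12 + 7 = 26.
Mira + Spica: cost 2 + 7 = 9 ≤ 12, return 7 + 12 = 19.
Spica + Rigel: cost 7 + 2 = 9 ≤ 12, return 12 + 7 = 19.
Best is Mira, Spica, and Rigel with total return 26.

26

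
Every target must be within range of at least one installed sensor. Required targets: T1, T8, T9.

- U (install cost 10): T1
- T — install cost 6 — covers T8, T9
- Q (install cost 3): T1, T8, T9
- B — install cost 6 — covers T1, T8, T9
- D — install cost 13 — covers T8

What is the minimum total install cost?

3

This is a weighted set-cover instance.
Q alone covers T1, T8, T9 — every target.
Total install cost: 3.
No cover costs less than 3.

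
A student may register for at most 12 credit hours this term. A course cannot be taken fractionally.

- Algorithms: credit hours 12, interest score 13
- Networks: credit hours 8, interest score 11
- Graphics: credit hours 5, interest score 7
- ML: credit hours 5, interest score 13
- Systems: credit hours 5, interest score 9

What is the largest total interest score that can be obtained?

22

This is an integer program with binary decision variables.
Graphics + Systems: credit hours 5 + 5 = 10 ≤ 12, interest score 7 + 9 = 16.
ML + Systems: credit hours 5 + 5 = 10 ≤ 12, interest score 13 + 9 = 22.
Graphics + ML: credit hours 5 + 5 = 10 ≤ 12, interest score 7 + 13 = 20.
Best is ML and Systems with total interest score 22.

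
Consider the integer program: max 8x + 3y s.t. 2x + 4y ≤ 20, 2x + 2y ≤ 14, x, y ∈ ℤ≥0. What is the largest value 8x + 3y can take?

(x,y)=(7,0): 2·7+4·0=14≤20, 2·7+2·0=14≤14, objective 56.
(x,y)=(6,1): 2·6+4·1=16≤20, 2·6+2·1=14≤14, objective 51.
(x,y)=(6,0): 2·6+4·0=12≤20, 2·6+2·0=12≤14, objective 48.
Maximum is 56 at (x,y)=(7,0).

56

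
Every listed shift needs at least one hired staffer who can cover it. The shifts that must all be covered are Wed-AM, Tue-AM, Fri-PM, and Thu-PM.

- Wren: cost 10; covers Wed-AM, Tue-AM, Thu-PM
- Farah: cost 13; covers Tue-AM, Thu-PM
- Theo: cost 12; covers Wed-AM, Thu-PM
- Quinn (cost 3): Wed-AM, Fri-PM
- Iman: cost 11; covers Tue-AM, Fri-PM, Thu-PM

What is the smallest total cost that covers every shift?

13

Choose Wren and Quinn: together they cover Wed-AM, Tue-AM, Fri-PM, Thu-PM — every shift.
Total cost: 10 + 3 = 13.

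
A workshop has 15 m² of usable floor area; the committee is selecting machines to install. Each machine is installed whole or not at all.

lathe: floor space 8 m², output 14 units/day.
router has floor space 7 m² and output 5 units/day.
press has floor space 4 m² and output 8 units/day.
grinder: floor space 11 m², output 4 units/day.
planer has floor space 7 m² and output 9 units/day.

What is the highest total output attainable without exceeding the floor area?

23

Treat it as a binary knapsack problem.
lathe + router: floor space 8 + 7 = 15 ≤ 15, output 14 + 5 = 19.
lathe + planer: floor space 8 + 7 = 15 ≤ 15, output 14 + 9 = 23.
lathe + press: floor space 8 + 4 = 12 ≤ 15, output 14 + 8 = 22.
Best is lathe and planer with total output 23.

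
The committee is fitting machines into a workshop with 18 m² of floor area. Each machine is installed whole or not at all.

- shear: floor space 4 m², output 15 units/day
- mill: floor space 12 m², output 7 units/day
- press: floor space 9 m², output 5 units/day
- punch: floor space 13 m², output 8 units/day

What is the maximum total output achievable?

23

Allowing fractional choices, the relaxed optimum would be about 23.6, but machines are indivisible.
shear + mill: floor space 4 + 12 = 16 ≤ 18, output 15 + 7 = 22.
shear + punch: floor space 4 + 13 = 17 ≤ 18, output 15 + 8 = 23.
shear + press: floor space 4 + 9 = 13 ≤ 18, output 15 + 5 = 20.
Best is shear and punch with total output 23.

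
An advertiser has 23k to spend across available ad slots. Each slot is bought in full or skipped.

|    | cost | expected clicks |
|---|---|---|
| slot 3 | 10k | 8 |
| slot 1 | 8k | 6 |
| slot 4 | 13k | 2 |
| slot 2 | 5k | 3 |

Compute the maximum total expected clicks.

This is a 0-1 knapsack instance.
slot 3 + slot 2: cost 10 + 5 = 15 ≤ 23, expected clicks 8 + 3 = 11.
slot 3 + slot 1: cost 10 + 8 = 18 ≤ 23, expected clicks 8 + 6 = 14.
slot 3 + slot 1 + slot 2: cost 10 + 8 + 5 = 23 ≤ 23, expected clicks 8 + 6 + 3 = 17.
Best is slot 3, slot 1, and slot 2 with total expected clicks 17.

17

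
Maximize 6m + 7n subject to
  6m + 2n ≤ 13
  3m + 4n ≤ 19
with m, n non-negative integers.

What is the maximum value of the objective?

(m,n)=(0,4): 6·0+2·4=8≤13, 3·0+4·4=16≤19, objective 28.
(m,n)=(1,3): 6·1+2·3=12≤13, 3·1+4·3=15≤19, objective 27.
(m,n)=(0,3): 6·0+2·3=6≤13, 3·0+4·3=12≤19, objective 21.
The best lattice point is (0,4), giving 28.

28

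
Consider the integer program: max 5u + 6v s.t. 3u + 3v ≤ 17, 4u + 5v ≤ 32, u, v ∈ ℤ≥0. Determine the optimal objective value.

(u,v)=(0,5): 3·0+3·5=15≤17, 4·0+5·5=25≤32, objective 30.
(u,v)=(1,4): 3·1+3·4=15≤17, 4·1+5·4=24≤32, objective 29.
(u,v)=(0,4): 3·0+3·4=12≤17, 4·0+5·4=20≤32, objective 24.
No feasible integer point exceeds 30.

30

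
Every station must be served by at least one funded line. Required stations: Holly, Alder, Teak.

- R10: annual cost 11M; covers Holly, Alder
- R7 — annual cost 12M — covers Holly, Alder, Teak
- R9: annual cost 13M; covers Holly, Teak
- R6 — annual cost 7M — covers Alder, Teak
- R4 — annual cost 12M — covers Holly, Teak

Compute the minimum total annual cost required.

12

The greedy cost-per-new-station heuristic would pick R6 and R10 for 18, but a cheaper cover exists.
R7 alone covers Holly, Alder, Teak — every station.
Total annual cost: 12.
No cover costs less than 12.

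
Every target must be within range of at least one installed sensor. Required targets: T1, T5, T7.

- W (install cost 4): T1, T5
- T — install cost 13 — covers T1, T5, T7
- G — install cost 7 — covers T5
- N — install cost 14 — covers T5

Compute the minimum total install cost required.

T alone covers T1, T5, T7 — every target.
Total install cost: 13.

13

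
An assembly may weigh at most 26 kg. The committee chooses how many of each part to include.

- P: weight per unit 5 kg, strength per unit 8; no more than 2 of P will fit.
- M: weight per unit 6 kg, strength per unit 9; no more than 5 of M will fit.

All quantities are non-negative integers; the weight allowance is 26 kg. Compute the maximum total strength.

36

This is a bounded integer knapsack.
1×P and 3×M: weight 23 ≤ 26, strength 1·8 + 3·9 = 35.
4×M: weight 24 ≤ 26, strength 4·9 = 36.
Best is 36.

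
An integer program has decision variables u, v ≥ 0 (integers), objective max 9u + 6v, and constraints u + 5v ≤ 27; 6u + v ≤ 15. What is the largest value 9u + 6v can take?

(u,v)=(1,5): 1·1+5·5=26≤27, 6·1+1·5=11≤15, objective 39.
(u,v)=(1,4): 1·1+5·4=21≤27, 6·1+1·4=10≤15, objective 33.
Maximum is 39 at (u,v)=(1,5).

39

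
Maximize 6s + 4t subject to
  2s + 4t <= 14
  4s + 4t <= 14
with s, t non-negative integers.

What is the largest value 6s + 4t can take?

18

Relaxing integrality, the LP optimum is 21.00 at (s,t) = (3.5, 0), which is not an integer point.
(s,t)=(3,0): 2·3+4·0=6≤14, 4·3+4·0=12≤14, objective 18.
(s,t)=(2,1): 2·2+4·1=8≤14, 4·2+4·1=12≤14, objective 16.
(s,t)=(2,0): 2·2+4·0=4≤14, 4·2+4·0=8≤14, objective 12.
No feasible integer point exceeds 18.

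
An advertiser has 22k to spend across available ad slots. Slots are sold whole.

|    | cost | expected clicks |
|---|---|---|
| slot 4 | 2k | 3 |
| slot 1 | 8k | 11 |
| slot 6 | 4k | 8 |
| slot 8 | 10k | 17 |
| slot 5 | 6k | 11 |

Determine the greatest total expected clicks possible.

39

slot 4 + slot 6 + slot 8 + slot 5: cost 2 + 4 + 10 + 6 = 22 ≤ 22, expected clicks 3 + 8 + 17 + 11 = 39.
slot 6 + slot 8 + slot 5: cost 4 + 10 + 6 = 20 ≤ 22, expected clicks 8 + 17 + 11 = 36.
Best is slot 4, slot 6, slot 8, and slot 5 with total expected clicks 39.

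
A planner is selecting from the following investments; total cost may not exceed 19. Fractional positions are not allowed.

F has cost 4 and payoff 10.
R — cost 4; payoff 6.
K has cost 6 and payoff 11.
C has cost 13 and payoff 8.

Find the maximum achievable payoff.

F + K: cost 4 + 6 = 10 ≤ 19, payoff 10 + 11 = 21.
F + R + K: cost 4 + 4 + 6 = 14 ≤ 19, payoff 10 + 6 + 11 = 27.
Best is F, R, and K with total payoff 27.

27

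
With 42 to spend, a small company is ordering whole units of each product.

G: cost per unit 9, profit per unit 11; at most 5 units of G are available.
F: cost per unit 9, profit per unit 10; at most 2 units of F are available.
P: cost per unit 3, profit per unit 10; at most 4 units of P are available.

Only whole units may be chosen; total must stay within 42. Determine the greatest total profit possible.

73

This is a bounded integer knapsack.
3×G and 4×P: cost 39 ≤ 42, profit 3·11 + 4·10 = 73.
2×G, 1×F, and 4×P: cost 39 ≤ 42, profit 2·11 + 1·10 + 4·10 = 72.
Best is 73.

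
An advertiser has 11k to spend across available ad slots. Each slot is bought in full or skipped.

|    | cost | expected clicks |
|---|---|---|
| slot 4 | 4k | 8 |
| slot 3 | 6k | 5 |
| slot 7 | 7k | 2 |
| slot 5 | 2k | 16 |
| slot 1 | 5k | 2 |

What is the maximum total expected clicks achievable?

26

Allowing fractional choices, the relaxed optimum would be about 28.2, but ad slots are indivisible.
slot 4 + slot 5: cost 4 + 2 = 6 ≤ 11, expected clicks 8 + 16 = 24.
slot 4 + slot 5 + slot 1: cost 4 + 2 + 5 = 11 ≤ 11, expected clicks 8 + 16 + 2 = 26.
Best is slot 4, slot 5, and slot 1 with total expected clicks 26.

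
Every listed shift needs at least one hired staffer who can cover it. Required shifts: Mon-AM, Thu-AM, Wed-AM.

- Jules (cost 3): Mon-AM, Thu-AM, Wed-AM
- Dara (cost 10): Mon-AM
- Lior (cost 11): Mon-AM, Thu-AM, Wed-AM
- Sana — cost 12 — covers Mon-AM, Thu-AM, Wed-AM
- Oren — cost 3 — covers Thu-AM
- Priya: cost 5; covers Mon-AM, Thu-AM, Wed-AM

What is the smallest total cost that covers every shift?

Jules alone covers Mon-AM, Thu-AM, Wed-AM — every shift.
Total cost: 3.

3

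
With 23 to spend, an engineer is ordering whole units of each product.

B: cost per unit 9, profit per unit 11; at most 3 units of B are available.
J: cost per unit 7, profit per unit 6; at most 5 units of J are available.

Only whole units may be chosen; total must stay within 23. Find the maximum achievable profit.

23

Take 1×B and 2×J: cost 23 ≤ 23, profit 1·11 + 2·6 = 23.
No other integer combination yields more.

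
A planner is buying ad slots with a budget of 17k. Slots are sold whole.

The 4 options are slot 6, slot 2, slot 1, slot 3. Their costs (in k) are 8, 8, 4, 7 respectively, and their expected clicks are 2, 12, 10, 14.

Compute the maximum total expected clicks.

slot 1 + slot 3: cost 4 + 7 = 11 ≤ 17, expected clicks 10 + 14 = 24.
slot 2 + slot 3: cost 8 + 7 = 15 ≤ 17, expected clicks 12 + 14 = 26.
Best is slot 2 and slot 3 with total expected clicks 26.

26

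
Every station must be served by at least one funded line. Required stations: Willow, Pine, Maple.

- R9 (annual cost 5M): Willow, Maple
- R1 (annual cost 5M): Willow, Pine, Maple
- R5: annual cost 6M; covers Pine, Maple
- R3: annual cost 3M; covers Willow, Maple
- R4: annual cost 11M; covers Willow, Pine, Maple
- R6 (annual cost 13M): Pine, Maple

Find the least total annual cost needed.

5

The greedy cost-per-new-station heuristic would pick R3 and R1 for 8, but a cheaper cover exists.
R1 alone covers Willow, Pine, Maple — every station.
Total annual cost: 5.
No cover costs less than 5.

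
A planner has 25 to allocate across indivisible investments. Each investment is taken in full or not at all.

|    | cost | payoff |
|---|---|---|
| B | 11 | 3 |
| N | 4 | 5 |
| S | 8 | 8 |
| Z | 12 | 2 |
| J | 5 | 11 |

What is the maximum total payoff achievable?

This is an integer program with binary decision variables.
N + S + J: cost 4 + 8 + 5 = 17 ≤ 25, payoff 5 + 8 + 11 = 24.
B + S + J: cost 11 + 8 + 5 = 24 ≤ 25, payoff 3 + 8 + 11 = 22.
Best is N, S, and J with total payoff 24.

24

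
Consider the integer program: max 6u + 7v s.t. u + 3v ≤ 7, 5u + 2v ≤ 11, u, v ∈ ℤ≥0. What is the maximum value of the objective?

Relaxing integrality, the LP optimum is 21.69 at (u,v) = (1.46, 1.85), which is not an integer point.
(u,v)=(1,2): 1·1+3·2=7≤7, 5·1+2·2=9≤11, objective 20.
(u,v)=(0,2): 1·0+3·2=6≤7, 5·0+2·2=4≤11, objective 14.
(u,v)=(1,1): 1·1+3·1=4≤7, 5·1+2·1=7≤11, objective 13.
(u,v)=(2,0): 1·2+3·0=2≤7, 5·2+2·0=10≤11, objective 12.
Maximum is 20 at (u,v)=(1,2).

20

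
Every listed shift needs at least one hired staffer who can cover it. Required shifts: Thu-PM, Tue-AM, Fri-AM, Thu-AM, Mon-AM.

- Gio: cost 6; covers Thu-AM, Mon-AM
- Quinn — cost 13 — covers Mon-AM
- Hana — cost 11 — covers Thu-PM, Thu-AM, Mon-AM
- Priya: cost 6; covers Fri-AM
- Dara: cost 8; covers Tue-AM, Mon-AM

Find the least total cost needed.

25

This is an integer covering problem.
The greedy cost-per-new-shift heuristic would pick Gio, Priya, Dara, and Hana for 31, but a cheaper cover exists.
Choose Hana, Priya, and Dara: together they cover Thu-PM, Tue-AM, Fri-AM, Thu-AM, Mon-AM — every shift.
Total cost: 11 + 6 + 8 = 25.
No cover costs less than 25.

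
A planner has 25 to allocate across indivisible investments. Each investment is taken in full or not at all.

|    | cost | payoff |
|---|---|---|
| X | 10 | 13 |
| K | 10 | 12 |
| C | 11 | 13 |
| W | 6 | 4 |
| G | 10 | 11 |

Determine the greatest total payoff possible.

26

This is an integer program with binary decision variables.
Take X and C: cost 10 + 11 = 21 ≤ 25, payoff 13 + 13 = 26.
No other feasible combination does better.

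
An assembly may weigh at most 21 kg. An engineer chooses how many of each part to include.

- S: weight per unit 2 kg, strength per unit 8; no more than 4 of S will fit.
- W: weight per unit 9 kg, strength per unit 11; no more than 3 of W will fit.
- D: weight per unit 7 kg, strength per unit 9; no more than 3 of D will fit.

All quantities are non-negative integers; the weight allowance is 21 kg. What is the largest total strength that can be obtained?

This is a bounded integer knapsack.
S has the best ratio (8/2); taking only S gives at most 4×8 = 32 (stopped by the supply cap of 4).
Mixing does better — 4×S and 1×W: weight 17 ≤ 21, strength 4·8 + 1·11 = 43.

43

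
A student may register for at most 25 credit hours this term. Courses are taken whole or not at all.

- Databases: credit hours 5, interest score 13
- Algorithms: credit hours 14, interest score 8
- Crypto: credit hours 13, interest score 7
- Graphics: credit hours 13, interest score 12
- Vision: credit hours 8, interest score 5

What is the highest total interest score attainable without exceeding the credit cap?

This is a 0-1 knapsack instance.
Allowing fractional choices, the relaxed optimum would be about 29.4, but courses are indivisible.
Databases + Graphics: credit hours 5 + 13 = 18 ≤ 25, interest score 13 + 12 = 25.
Databases + Algorithms: credit hours 5 + 14 = 19 ≤ 25, interest score 13 + 8 = 21.
Best is Databases and Graphics with total interest score 25.

25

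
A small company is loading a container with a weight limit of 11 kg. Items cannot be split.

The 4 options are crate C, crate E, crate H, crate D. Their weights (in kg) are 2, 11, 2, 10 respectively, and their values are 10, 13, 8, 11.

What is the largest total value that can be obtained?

crate C + crate H: weight 2 + 2 = 4 ≤ 11, value 10 + 8 = 18.
crate E: weight 11 ≤ 11, value 13.
Best is crate C and crate H with total value 18.

18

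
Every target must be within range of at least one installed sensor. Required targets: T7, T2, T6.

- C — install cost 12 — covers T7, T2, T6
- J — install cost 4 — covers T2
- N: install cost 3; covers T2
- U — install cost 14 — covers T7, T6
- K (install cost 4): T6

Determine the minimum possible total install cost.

C alone covers T7, T2, T6 — every target.
Total install cost: 12.

12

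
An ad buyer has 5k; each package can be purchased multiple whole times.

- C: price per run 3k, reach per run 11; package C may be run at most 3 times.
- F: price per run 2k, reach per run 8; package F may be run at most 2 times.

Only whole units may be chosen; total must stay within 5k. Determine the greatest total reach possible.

19

Take 1×C and 1×F: price 5 ≤ 5, reach 1·11 + 1·8 = 19.
No other integer combination yields more.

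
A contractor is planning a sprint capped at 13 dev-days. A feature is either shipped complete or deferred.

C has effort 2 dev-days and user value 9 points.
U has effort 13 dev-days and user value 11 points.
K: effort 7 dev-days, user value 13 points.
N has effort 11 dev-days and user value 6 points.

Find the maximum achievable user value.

Allowing fractional choices, the relaxed optimum would be about 25.4, but features are indivisible.
K: effort 7 ≤ 13, user value 13.
C + N: effort 2 + 11 = 13 ≤ 13, user value 9 + 6 = 15.
C + K: effort 2 + 7 = 9 ≤ 13, user value 9 + 13 = 22.
Best is C and K with total user value 22.

22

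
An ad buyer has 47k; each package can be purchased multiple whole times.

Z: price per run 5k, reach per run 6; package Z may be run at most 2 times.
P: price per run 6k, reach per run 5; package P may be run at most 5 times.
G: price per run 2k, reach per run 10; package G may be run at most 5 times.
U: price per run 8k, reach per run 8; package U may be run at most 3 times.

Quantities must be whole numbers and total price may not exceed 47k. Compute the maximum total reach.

This is a bounded integer knapsack.
Take 2×Z, 5×G, and 3×U: price 44 ≤ 47, reach 2·6 + 5·10 + 3·8 = 86.
G has the best ratio (10/2) and is taken to its limit of 5; remaining capacity is filled optimally with the others.

86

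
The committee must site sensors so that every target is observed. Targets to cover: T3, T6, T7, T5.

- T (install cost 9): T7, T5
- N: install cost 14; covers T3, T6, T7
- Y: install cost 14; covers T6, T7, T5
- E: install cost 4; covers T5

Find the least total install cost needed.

This is a weighted set-cover instance.
Choose N and E: together they cover T3, T6, T7, T5 — every target.
Total install cost: 14 + 4 = 18.
No cover costs less than 18.

18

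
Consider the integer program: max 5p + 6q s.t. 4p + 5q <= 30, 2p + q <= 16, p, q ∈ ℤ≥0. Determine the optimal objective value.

37

(p,q)=(5,2) is feasible, giving 37.
(p,q)=(6,1) is feasible, giving 36.
(p,q)=(7,0) is feasible, giving 35.
No feasible integer point exceeds 37.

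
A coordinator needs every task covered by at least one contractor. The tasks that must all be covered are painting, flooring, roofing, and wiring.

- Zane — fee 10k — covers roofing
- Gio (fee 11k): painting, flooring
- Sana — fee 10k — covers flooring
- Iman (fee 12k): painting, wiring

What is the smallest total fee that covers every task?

The greedy cost-per-new-task heuristic would pick Gio, Zane, and Iman for 33, but a cheaper cover exists.
Choose Zane, Sana, and Iman: together they cover painting, flooring, roofing, wiring — every task.
Total fee: 10 + 10 + 12 = 32.
No cover costs less than 32.

32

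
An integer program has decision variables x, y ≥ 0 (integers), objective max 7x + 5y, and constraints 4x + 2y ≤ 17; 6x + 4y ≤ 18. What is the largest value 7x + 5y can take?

22

(x,y)=(1,3): 4·1+2·3=10≤17, 6·1+4·3=18≤18, objective 22.
(x,y)=(0,4): 4·0+2·4=8≤17, 6·0+4·4=16≤18, objective 20.
(x,y)=(1,2): 4·1+2·2=8≤17, 6·1+4·2=14≤18, objective 17.
(x,y)=(0,3): 4·0+2·3=6≤17, 6·0+4·3=12≤18, objective 15.
No feasible integer point exceeds 22.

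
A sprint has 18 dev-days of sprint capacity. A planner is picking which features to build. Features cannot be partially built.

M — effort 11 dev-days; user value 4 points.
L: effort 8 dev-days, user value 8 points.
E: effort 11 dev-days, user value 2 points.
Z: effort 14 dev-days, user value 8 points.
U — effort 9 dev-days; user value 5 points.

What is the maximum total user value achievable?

13

Allowing fractional choices, the relaxed optimum would be about 13.7, but features are indivisible.
Z: effort 14 ≤ 18, user value 8.
L: effort 8 ≤ 18, user value 8.
L + U: effort 8 + 9 = 17 ≤ 18, user value 8 + 5 = 13.
Best is L and U with total user value 13.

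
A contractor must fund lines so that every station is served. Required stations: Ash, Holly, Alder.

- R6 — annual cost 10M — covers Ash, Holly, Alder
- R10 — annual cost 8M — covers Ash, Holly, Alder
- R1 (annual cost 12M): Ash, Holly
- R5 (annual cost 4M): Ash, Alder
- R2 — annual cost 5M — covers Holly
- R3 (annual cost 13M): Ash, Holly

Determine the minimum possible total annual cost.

The greedy cost-per-new-station heuristic would pick R5 and R2 for 9, but a cheaper cover exists.
R10 alone covers Ash, Holly, Alder — every station.
Total annual cost: 8.
No cover costs less than 8.

8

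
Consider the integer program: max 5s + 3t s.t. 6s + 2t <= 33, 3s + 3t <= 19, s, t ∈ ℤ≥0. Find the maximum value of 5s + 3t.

28

The continuous relaxation peaks at (5.08, 1.25) with value 29.17; rounding to a feasible lattice point costs some objective.
(s,t)=(5,1): 6·5+2·1=32≤33, 3·5+3·1=18≤19, objective 28.
(s,t)=(4,2): 6·4+2·2=28≤33, 3·4+3·2=18≤19, objective 26.
(s,t)=(5,0): 6·5+2·0=30≤33, 3·5+3·0=15≤19, objective 25.
Maximum is 28 at (s,t)=(5,1).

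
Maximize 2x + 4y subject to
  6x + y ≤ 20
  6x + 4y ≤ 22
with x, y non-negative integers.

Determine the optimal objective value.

20

(x,y)=(0,5) is feasible, giving 20.
(x,y)=(1,4) is feasible, giving 18.
(x,y)=(0,4) is feasible, giving 16.
Maximum is 20 at (x,y)=(0,5).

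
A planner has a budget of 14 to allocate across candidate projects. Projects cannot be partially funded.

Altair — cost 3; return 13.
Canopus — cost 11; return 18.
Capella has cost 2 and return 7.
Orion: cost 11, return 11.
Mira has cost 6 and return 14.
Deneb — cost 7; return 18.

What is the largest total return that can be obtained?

38

Take Altair, Capella, and Deneb: cost 3 + 2 + 7 = 12 ≤ 14, return 13 + 7 + 18 = 38.
No other feasible combination does better.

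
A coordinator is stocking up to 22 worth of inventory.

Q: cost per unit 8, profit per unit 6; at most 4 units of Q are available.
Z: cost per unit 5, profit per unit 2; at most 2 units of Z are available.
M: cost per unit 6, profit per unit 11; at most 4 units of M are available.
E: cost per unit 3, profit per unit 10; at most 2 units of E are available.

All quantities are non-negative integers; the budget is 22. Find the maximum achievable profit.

This is a bounded integer knapsack.
E has the best ratio (10/3); taking only E gives at most 2×10 = 20 (stopped by the supply cap of 2).
Mixing does better — 3×M and 1×E: cost 21 ≤ 22, profit 3·11 + 1·10 = 43.

43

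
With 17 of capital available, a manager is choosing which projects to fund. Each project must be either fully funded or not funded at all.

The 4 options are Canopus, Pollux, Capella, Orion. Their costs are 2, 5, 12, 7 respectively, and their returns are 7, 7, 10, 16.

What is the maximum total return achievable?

30

Allowing fractional choices, the relaxed optimum would be about 32.5, but projects are indivisible.
Canopus + Orion: cost 2 + 7 = 9 ≤ 17, return 7 + 16 = 23.
Pollux + Orion: cost 5 + 7 = 12 ≤ 17, return 7 + 16 = 23.
Canopus + Pollux + Orion: cost 2 + 5 + 7 = 14 ≤ 17, return 7 + 7 + 16 = 30.
Best is Canopus, Pollux, and Orion with total return 30.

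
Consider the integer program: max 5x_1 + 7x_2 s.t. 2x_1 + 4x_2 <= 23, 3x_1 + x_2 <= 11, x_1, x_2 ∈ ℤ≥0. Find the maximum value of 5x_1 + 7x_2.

The continuous relaxation peaks at (2.1, 4.7) with value 43.40; rounding to a feasible lattice point costs some objective.
(x_1,x_2)=(1,5): 2·1+4·5=22≤23, 3·1+1·5=8≤11, objective 40.
(x_1,x_2)=(2,4): 2·2+4·4=20≤23, 3·2+1·4=10≤11, objective 38.
(x_1,x_2)=(0,5): 2·0+4·5=20≤23, 3·0+1·5=5≤11, objective 35.
The best lattice point is (1,5), giving 40.

40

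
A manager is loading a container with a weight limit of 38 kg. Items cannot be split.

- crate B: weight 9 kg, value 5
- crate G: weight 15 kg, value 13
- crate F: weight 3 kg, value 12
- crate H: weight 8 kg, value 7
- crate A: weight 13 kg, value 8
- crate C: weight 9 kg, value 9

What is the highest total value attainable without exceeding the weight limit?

Treat it as a binary knapsack problem.
Allowing fractional choices, the relaxed optimum would be about 42.8, but items are indivisible.
crate B + crate G + crate F + crate C: weight 9 + 15 + 3 + 9 = 36 ≤ 38, value 5 + 13 + 12 + 9 = 39.
crate G + crate F + crate H + crate C: weight 15 + 3 + 8 + 9 = 35 ≤ 38, value 13 + 12 + 7 + 9 = 41.
crate B + crate G + crate F + crate H: weight 9 + 15 + 3 + 8 = 35 ≤ 38, value 5 + 13 + 12 + 7 = 37.
Best is crate G, crate F, crate H, and crate C with total value 41.

41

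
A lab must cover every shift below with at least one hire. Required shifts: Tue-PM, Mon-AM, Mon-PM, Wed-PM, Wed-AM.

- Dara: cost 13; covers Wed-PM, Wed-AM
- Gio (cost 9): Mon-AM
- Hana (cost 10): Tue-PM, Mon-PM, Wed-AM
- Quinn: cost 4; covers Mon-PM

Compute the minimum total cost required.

Choose Dara, Gio, and Hana: together they cover Tue-PM, Mon-AM, Mon-PM, Wed-PM, Wed-AM — every shift.
Total cost: 13 + 9 + 10 = 32.
No cover costs less than 32.

32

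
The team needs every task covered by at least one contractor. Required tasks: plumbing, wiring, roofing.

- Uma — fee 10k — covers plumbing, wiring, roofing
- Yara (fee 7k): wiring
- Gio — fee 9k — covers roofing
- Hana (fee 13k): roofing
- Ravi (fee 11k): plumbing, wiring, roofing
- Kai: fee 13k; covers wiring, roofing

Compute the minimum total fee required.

Uma alone covers plumbing, wiring, roofing — every task.
Total fee: 10.
No cover costs less than 10.

10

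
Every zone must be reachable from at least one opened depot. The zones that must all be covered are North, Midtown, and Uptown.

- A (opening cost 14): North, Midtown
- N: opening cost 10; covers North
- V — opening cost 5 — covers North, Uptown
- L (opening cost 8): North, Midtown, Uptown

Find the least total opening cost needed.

8

This is an integer covering problem.
The greedy cost-per-new-zone heuristic would pick V and L for 13, but a cheaper cover exists.
L alone covers North, Midtown, Uptown — every zone.
Total opening cost: 8.
No cover costs less than 8.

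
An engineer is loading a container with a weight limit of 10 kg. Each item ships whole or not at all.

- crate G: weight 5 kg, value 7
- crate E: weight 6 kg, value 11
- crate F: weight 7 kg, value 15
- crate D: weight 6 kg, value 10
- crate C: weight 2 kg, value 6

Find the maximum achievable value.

21

Allowing fractional choices, the relaxed optimum would be about 22.8, but items are indivisible.
crate F + crate C: weight 7 + 2 = 9 ≤ 10, value 15 + 6 = 21.
crate E + crate C: weight 6 + 2 = 8 ≤ 10, value 11 + 6 = 17.
crate D + crate C: weight 6 + 2 = 8 ≤ 10, value 10 + 6 = 16.
Best is crate F and crate C with total value 21.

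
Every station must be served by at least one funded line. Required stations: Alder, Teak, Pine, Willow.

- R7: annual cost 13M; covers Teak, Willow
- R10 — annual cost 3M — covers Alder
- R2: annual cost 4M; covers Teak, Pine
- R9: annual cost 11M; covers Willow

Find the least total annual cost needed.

This is a weighted set-cover instance.
Choose R10, R2, and R9: together they cover Alder, Teak, Pine, Willow — every station.
Total annual cost: 3 + 4 + 11 = 18.
No cover costs less than 18.

18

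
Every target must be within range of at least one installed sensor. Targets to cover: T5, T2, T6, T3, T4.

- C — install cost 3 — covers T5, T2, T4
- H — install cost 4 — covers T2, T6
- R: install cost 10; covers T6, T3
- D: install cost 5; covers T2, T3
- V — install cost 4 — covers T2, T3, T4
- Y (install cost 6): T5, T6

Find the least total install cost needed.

This is an integer covering problem.
The greedy cost-per-new-target heuristic would pick C, H, and V for 11, but a cheaper cover exists.
Choose V and Y: together they cover T5, T2, T6, T3, T4 — every target.
Total install cost: 4 + 6 = 10.
No cover costs less than 10.

10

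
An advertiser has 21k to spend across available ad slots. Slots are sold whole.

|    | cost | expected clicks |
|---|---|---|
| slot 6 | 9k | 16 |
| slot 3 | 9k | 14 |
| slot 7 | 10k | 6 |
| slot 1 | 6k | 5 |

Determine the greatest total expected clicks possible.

Take slot 6 and slot 3: cost 9 + 9 = 18 ≤ 21, expected clicks 16 + 14 = 30.
No other feasible combination does better.

30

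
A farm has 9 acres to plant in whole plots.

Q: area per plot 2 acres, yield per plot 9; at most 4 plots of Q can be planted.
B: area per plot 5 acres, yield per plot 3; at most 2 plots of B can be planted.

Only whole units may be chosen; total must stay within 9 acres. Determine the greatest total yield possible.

Q has the best ratio (9/2); taking only Q gives at most 4×9 = 36 (stopped by the area limit).
Optimal: 4×Q: area 8 ≤ 9, yield 4·9 = 36.

36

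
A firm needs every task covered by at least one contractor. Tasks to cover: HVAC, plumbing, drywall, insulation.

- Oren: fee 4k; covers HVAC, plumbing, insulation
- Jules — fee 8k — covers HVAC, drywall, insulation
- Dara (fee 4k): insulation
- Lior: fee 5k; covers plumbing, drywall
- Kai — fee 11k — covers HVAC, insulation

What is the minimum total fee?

Choose Oren and Lior: together they cover HVAC, plumbing, drywall, insulation — every task.
Total fee: 4 + 5 = 9.
No cover costs less than 9.

9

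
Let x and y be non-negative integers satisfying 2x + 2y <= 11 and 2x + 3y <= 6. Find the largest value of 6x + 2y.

18

(x,y)=(3,0): 2·3+2·0=6≤11, 2·3+3·0=6≤6, objective 18.
(x,y)=(2,0): 2·2+2·0=4≤11, 2·2+3·0=4≤6, objective 12.
The best lattice point is (3,0), giving 18.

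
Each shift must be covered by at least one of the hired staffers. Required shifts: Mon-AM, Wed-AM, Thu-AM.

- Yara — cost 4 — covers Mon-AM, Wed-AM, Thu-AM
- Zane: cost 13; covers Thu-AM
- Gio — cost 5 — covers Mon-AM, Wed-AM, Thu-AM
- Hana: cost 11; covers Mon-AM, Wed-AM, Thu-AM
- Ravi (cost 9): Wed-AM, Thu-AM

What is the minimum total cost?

Yara alone covers Mon-AM, Wed-AM, Thu-AM — every shift.
Total cost: 4.
No cover costs less than 4.

4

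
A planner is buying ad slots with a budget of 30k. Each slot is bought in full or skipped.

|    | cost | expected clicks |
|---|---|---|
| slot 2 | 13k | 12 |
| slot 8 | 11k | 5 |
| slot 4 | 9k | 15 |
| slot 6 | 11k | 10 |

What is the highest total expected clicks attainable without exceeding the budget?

Treat it as a binary knapsack problem.
Allowing fractional choices, the relaxed optimum would be about 34.3, but ad slots are indivisible.
slot 2 + slot 4: cost 13 + 9 = 22 ≤ 30, expected clicks 12 + 15 = 27.
slot 4 + slot 6: cost 9 + 11 = 20 ≤ 30, expected clicks 15 + 10 = 25.
Best is slot 2 and slot 4 with total expected clicks 27.

27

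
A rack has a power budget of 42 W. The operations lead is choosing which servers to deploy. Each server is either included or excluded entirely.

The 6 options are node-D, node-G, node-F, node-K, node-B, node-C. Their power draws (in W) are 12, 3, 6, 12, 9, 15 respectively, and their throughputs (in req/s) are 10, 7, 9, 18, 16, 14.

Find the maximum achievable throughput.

60

This is an integer program with binary decision variables.
Take node-D, node-G, node-F, node-K, and node-B: power draw 12 + 3 + 6 + 12 + 9 = 42 ≤ 42, throughput 10 + 7 + 9 + 18 + 16 = 60.
No other feasible combination does better.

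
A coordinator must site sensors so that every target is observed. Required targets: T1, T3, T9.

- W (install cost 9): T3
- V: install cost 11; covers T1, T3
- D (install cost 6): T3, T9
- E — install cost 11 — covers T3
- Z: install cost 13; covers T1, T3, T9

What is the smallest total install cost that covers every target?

13

The greedy cost-per-new-target heuristic would pick D and V for 17, but a cheaper cover exists.
Z alone covers T1, T3, T9 — every target.
Total install cost: 13.
No cover costs less than 13.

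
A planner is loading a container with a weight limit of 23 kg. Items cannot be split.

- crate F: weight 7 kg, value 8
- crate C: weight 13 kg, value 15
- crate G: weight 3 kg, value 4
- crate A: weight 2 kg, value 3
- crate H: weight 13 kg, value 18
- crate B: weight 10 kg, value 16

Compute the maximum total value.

34

Allowing fractional choices, the relaxed optimum would be about 34.2, but items are indivisible.
crate F + crate G + crate A + crate B: weight 7 + 3 + 2 + 10 = 22 ≤ 23, value 8 + 4 + 3 + 16 = 31.
crate C + crate B: weight 13 + 10 = 23 ≤ 23, value 15 + 16 = 31.
crate H + crate B: weight 13 + 10 = 23 ≤ 23, value 18 + 16 = 34.
Best is crate H and crate B with total value 34.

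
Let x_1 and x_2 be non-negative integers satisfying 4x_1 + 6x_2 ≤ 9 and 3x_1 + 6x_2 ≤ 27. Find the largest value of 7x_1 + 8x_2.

14

The continuous relaxation peaks at (2.25, 0) with value 15.75; rounding to a feasible lattice point costs some objective.
(x_1,x_2)=(2,0): 4·2+6·0=8≤9, 3·2+6·0=6≤27, objective 14.
(x_1,x_2)=(1,0): 4·1+6·0=4≤9, 3·1+6·0=3≤27, objective 7.
Maximum is 14 at (x_1,x_2)=(2,0).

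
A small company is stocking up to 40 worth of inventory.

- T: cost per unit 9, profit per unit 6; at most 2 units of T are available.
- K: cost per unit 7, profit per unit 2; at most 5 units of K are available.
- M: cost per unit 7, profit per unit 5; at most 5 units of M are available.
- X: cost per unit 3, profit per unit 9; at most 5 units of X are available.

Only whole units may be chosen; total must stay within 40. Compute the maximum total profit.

This is a bounded integer knapsack.
2×T, 1×M, and 5×X: cost 40 ≤ 40, profit 2·6 + 1·5 + 5·9 = 62.
1×T, 2×M, and 5×X: cost 38 ≤ 40, profit 1·6 + 2·5 + 5·9 = 61.
Best is 62.

62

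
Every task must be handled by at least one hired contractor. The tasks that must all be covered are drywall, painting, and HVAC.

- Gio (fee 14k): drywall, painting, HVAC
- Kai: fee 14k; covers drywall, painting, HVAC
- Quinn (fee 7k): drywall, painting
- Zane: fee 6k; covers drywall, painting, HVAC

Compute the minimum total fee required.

6

Zane alone covers drywall, painting, HVAC — every task.
Total fee: 6.
No cover costs less than 6.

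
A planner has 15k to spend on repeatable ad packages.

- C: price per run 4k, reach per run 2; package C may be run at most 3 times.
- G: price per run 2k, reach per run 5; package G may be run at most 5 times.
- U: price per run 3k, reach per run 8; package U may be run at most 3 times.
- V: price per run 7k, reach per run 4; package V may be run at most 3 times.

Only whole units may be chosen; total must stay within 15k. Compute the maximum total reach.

39

U has the best ratio (8/3); taking only U gives at most 3×8 = 24 (stopped by the supply cap of 3).
Mixing does better — 3×G and 3×U: price 15 ≤ 15, reach 3·5 + 3·8 = 39.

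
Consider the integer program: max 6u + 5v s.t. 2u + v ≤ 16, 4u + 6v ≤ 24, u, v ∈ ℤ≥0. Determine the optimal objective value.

(u,v)=(6,0): 2·6+1·0=12≤16, 4·6+6·0=24≤24, objective 36.
(u,v)=(5,0): 2·5+1·0=10≤16, 4·5+6·0=20≤24, objective 30.
The best lattice point is (6,0), giving 36.

36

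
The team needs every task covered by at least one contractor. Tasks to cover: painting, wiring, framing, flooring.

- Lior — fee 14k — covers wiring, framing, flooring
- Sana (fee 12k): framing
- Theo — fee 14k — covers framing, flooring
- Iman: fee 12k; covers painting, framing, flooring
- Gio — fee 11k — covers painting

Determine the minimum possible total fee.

25

The greedy cost-per-new-task heuristic would pick Iman and Lior for 26, but a cheaper cover exists.
Choose Lior and Gio: together they cover painting, wiring, framing, flooring — every task.
Total fee: 14 + 11 = 25.
No cover costs less than 25.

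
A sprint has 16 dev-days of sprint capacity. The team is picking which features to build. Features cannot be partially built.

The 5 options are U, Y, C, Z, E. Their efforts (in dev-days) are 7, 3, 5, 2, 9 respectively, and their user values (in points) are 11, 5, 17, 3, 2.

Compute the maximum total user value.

33

Allowing fractional choices, the relaxed optimum would be about 34.5, but features are indivisible.
U + C: effort 7 + 5 = 12 ≤ 16, user value 11 + 17 = 28.
U + Y + C: effort 7 + 3 + 5 = 15 ≤ 16, user value 11 + 5 + 17 = 33.
U + C + Z: effort 7 + 5 + 2 = 14 ≤ 16, user value 11 + 17 + 3 = 31.
Best is U, Y, and C with total user value 33.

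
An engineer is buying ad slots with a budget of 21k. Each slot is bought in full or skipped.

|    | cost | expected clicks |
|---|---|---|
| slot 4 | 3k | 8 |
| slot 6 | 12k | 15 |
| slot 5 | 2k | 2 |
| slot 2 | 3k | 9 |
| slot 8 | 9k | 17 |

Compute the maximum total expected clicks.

36

Take slot 4, slot 5, slot 2, and slot 8: cost 3 + 2 + 3 + 9 = 17 ≤ 21, expected clicks 8 + 2 + 9 + 17 = 36.
No other feasible combination does better.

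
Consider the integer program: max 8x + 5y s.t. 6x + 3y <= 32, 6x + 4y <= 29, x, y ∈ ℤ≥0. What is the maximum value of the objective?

37

The continuous relaxation peaks at (4.83, 0) with value 38.67; rounding to a feasible lattice point costs some objective.
(x,y)=(4,1): 6·4+3·1=27≤32, 6·4+4·1=28≤29, objective 37.
(x,y)=(3,2): 6·3+3·2=24≤32, 6·3+4·2=26≤29, objective 34.
(x,y)=(4,0): 6·4+3·0=24≤32, 6·4+4·0=24≤29, objective 32.
The best lattice point is (4,1), giving 37.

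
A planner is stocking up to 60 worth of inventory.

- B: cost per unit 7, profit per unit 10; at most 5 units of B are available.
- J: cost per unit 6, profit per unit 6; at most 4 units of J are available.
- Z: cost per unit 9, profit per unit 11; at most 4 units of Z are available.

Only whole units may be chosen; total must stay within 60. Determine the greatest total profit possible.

78

5×B, 1×J, and 2×Z: cost 59 ≤ 60, profit 5·10 + 1·6 + 2·11 = 78.
3×B, 2×J, and 3×Z: cost 60 ≤ 60, profit 3·10 + 2·6 + 3·11 = 75.
Best is 78.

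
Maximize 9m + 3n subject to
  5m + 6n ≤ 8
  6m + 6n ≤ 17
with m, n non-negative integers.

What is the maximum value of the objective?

9

The continuous relaxation peaks at (1.6, 0) with value 14.40; rounding to a feasible lattice point costs some objective.
(m,n)=(1,0): 5·1+6·0=5≤8, 6·1+6·0=6≤17, objective 9.
(m,n)=(0,1): 5·0+6·1=6≤8, 6·0+6·1=6≤17, objective 3.
(m,n)=(0,0): 5·0+6·0=0≤8, 6·0+6·0=0≤17, objective 0.
Maximum is 9 at (m,n)=(1,0).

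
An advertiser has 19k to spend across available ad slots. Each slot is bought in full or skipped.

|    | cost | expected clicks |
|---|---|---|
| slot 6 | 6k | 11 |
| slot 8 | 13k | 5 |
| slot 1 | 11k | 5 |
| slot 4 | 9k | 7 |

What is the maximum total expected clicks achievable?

18

This is a 0-1 knapsack instance.
Allowing fractional choices, the relaxed optimum would be about 19.8, but ad slots are indivisible.
slot 6 + slot 4: cost 6 + 9 = 15 ≤ 19, expected clicks 11 + 7 = 18.
slot 6 + slot 1: cost 6 + 11 = 17 ≤ 19, expected clicks 11 + 5 = 16.
Best is slot 6 and slot 4 with total expected clicks 18.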